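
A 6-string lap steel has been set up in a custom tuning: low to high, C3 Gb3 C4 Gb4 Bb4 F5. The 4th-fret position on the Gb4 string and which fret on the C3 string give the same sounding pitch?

Gb4 at fret 4 is Gb4 + 4 semitones = Bb4.
The open C3 string is 18 semitones below the open Gb4, so the same pitch on the C3 string lies at fret 4 + 18 = 22.

22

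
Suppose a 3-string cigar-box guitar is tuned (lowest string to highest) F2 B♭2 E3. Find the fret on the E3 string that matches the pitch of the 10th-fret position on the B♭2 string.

4

Fret 10 on B♭2 is MIDI 46 + 10 = 56 (A♭3). On the E3 string (open MIDI 52), that pitch is 56 − 52 = fret 4.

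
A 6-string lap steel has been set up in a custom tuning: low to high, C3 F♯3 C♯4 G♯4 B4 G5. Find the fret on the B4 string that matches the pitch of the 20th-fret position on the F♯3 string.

3

F♯3 at fret 20 is F♯3 + 20 semitones = D5.
The open B4 string is 17 semitones above the open F♯3, so the same pitch on the B4 string lies at fret 20 − 17 = 3.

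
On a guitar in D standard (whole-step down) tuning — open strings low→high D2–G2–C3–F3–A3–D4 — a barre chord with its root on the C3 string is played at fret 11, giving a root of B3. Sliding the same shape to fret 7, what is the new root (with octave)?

G3

Moving from fret 11 to fret 7 shifts the root by -4 semitones.
B3 down 4 semitones is G3.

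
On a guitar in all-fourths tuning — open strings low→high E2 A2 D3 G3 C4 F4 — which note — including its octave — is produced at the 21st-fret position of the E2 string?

Each fret is one semitone, so E2 + 21 = C#4.

C#4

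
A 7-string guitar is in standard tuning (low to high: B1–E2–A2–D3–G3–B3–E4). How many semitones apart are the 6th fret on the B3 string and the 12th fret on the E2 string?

13 semitones

B3 at fret 6 → F4 (MIDI 65); E2 at fret 12 → E3 (MIDI 52).
65 − 52 = 13, so the two pitches are 13 semitones apart, with F4 the higher.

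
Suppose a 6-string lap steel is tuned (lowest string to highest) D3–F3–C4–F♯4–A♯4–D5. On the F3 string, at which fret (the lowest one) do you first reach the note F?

0

From F3, count semitones up the chromatic scale until reaching F: F — 0 steps.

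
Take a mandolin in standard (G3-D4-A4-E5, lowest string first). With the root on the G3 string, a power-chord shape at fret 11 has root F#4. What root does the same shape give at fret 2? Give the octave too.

A3

Moving from fret 11 to fret 2 shifts the root by -9 semitones.
F#4 down 9 semitones is A3.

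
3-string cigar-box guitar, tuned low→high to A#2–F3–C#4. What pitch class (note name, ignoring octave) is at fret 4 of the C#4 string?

Each fret is one semitone, so C#4 + 4 = F.

F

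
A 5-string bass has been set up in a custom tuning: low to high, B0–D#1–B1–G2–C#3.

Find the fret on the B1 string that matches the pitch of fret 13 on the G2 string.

21

G2 at fret 13 is G2 + 13 semitones = G#3.
The open B1 string is 8 semitones below the open G2, so the same pitch on the B1 string lies at fret 13 + 8 = 21.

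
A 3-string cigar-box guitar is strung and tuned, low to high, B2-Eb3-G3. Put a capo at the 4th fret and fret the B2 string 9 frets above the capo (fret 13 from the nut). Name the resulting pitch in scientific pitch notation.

C4

The capo raises the open B2 by 4 semitones to Eb3; fretting 9 more gives B2 + 4 + 9 = B2 + 13 semitones = C4.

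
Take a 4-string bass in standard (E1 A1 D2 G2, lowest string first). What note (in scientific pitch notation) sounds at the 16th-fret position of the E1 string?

The open E1 string plus 16 semitones: E–F–F#–G–…–F#–G–G#.
The walk passes from B into C once, so the octave number goes from 1 to 2.

G#2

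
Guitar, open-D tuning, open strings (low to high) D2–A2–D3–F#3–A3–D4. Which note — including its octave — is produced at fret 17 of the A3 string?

D5

Each fret is one semitone, so A3 + 17 = D5.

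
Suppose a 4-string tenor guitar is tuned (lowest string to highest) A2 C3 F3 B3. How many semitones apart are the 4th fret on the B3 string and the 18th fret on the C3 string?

B3 at fret 4 → D#4 (MIDI 63); C3 at fret 18 → F#4 (MIDI 66).
63 − 66 = -3, so the two pitches are 3 semitones apart, with F#4 the higher.

3 semitones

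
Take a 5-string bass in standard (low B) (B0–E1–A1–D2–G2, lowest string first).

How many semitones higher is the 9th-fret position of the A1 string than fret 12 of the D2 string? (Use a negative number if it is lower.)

-8 semitones

A1 at fret 9 → F#2 (MIDI 42); D2 at fret 12 → D3 (MIDI 50).
42 − 50 = -8, so the two pitches are 8 semitones apart.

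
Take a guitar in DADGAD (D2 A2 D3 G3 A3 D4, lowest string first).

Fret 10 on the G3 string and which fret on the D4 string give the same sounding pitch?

G3 at fret 10 is G3 + 10 semitones = F4.
The open D4 string is 7 semitones above the open G3, so the same pitch on the D4 string lies at fret 10 − 7 = 3.

3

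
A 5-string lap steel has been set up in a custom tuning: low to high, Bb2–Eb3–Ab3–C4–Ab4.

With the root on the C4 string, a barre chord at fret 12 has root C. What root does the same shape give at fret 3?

Eb

Moving from fret 12 to fret 3 shifts the root by -9 semitones.
C down 9 semitones is Eb.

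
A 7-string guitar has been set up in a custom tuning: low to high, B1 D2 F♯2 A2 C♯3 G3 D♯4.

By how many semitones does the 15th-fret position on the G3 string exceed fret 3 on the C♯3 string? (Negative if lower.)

G3 at fret 15 → A♯4 (MIDI 70); C♯3 at fret 3 → E3 (MIDI 52).
70 − 52 = 18, so the two pitches are 18 semitones apart.

18 semitones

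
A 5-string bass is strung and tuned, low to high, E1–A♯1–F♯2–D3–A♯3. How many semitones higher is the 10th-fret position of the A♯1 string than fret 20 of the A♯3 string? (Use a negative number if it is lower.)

A♯1 at fret 10 → G♯2 (MIDI 44); A♯3 at fret 20 → F♯5 (MIDI 78).
44 − 78 = -34, so the two pitches are 34 semitones apart.

-34 semitones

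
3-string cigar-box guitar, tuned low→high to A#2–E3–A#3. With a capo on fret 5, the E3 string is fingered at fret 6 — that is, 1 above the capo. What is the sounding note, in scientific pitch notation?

A#3

The capo raises the open E3 by 5 semitones to A3; fretting 1 more gives E3 + 5 + 1 = E3 + 6 semitones = A#3.
(Also written Bb.)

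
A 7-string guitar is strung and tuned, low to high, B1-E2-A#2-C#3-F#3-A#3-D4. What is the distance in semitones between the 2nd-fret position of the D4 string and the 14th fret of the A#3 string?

D4 at fret 2 → E4 (MIDI 64); A#3 at fret 14 → C5 (MIDI 72).
64 − 72 = -8, so the two pitches are 8 semitones apart, with C5 the higher.

8 semitones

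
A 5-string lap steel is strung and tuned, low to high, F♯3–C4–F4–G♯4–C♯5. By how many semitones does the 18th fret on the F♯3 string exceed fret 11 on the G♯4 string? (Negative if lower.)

-7 semitones

F♯3 at fret 18 → C5 (MIDI 72); G♯4 at fret 11 → G5 (MIDI 79).
72 − 79 = -7, so the two pitches are 7 semitones apart.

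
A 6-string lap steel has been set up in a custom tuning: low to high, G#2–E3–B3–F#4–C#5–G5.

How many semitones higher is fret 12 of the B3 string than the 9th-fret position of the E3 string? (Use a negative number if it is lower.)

10 semitones

B3 at fret 12 → B4 (MIDI 71); E3 at fret 9 → C#4 (MIDI 61).
71 − 61 = 10, so the two pitches are 10 semitones apart.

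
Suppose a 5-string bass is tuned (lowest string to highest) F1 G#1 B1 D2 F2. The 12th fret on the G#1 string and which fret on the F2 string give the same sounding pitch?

G#1 at fret 12 is G#1 + 12 semitones = G#2.
The open F2 string is 9 semitones above the open G#1, so the same pitch on the F2 string lies at fret 12 − 9 = 3.

3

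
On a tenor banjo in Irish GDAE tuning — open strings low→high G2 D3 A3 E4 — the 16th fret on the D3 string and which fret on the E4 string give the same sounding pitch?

2

D3 at fret 16 is D3 + 16 semitones = F♯4.
The open E4 string is 14 semitones above the open D3, so the same pitch on the E4 string lies at fret 16 − 14 = 2.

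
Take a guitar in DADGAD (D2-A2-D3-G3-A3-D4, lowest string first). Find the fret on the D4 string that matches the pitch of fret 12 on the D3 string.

0

D3 at fret 12 is D3 + 12 semitones = D4.
The open D4 string is 12 semitones above the open D3, so the same pitch on the D4 string lies at fret 12 − 12 = 0.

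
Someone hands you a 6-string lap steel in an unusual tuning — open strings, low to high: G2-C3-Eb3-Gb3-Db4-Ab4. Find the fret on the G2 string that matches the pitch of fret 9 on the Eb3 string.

17

Fret 9 on Eb3 is MIDI 51 + 9 = 60 (C4). On the G2 string (open MIDI 43), that pitch is 60 − 43 = fret 17.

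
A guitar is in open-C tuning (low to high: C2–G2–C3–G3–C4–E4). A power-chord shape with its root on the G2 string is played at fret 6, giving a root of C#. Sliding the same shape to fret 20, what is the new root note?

D#

Moving from fret 6 to fret 20 shifts the root by 14 semitones.
C# up 14 semitones is D#.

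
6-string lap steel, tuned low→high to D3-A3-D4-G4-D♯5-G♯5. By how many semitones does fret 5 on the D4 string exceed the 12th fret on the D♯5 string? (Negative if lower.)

D4 at fret 5 → G4 (MIDI 67); D♯5 at fret 12 → D♯6 (MIDI 87).
67 − 87 = -20, so the two pitches are 20 semitones apart.

-20 semitones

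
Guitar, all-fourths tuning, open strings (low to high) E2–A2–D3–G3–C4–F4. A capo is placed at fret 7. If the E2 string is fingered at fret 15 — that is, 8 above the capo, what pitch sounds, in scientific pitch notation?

G3

The capo raises the open E2 by 7 semitones to B2; fretting 8 more gives E2 + 7 + 8 = E2 + 15 semitones = G3.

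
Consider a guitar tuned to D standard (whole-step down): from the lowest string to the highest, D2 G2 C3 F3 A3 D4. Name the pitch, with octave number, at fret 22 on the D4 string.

C6

D4 is MIDI 62. Adding 22 gives 84, which is C6.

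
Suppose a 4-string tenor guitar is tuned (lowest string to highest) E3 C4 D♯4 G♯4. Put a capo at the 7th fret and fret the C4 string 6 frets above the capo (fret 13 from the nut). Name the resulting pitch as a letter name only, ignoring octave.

C♯

The capo raises the open C4 by 7 semitones to G4; fretting 6 more gives C4 + 7 + 6 = C4 + 13 semitones, landing on C♯.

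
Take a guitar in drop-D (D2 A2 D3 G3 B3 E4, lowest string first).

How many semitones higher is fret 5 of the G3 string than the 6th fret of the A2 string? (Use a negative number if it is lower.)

9 semitones

G3 at fret 5 → C4 (MIDI 60); A2 at fret 6 → D#3 (MIDI 51).
60 − 51 = 9, so the two pitches are 9 semitones apart.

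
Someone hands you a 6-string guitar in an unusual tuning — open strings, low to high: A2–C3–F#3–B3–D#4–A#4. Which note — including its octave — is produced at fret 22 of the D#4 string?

Each fret is one semitone, so D#4 + 22 = C#6.

C#6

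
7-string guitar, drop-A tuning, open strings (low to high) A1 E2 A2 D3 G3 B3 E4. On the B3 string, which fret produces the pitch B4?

12

B4 is 12 semitones above the open B3 (B–C–C#–D–…–A–A#–B), so it sits at fret 12.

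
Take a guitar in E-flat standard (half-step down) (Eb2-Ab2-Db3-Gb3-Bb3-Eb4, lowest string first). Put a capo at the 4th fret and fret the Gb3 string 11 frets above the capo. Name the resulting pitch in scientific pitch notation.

The capo raises the open Gb3 by 4 semitones to Bb3; fretting 11 more gives Gb3 + 4 + 11 = Gb3 + 15 semitones = A4.

A4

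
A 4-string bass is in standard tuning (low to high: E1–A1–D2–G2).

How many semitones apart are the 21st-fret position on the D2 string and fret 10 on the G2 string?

6 semitones

D2 at fret 21 → B3 (MIDI 59); G2 at fret 10 → F3 (MIDI 53).
59 − 53 = 6, so the two pitches are 6 semitones apart, with B3 the higher.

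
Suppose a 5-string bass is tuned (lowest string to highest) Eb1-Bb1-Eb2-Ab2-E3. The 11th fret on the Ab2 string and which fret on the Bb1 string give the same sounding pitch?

21

Fret 11 on Ab2 is MIDI 44 + 11 = 55 (G3). On the Bb1 string (open MIDI 34), that pitch is 55 − 34 = fret 21.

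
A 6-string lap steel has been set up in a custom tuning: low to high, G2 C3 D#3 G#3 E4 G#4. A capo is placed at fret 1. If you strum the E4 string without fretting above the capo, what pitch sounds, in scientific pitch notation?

F4

The capo raises the open E4 by 1 semitone to F4; fretting 0 more gives E4 + 1 + 0 = E4 + 1 semitone = F4.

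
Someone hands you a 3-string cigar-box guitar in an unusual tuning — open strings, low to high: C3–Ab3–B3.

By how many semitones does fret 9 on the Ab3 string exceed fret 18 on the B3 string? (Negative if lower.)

-12 semitones

Ab3 at fret 9 → F4 (MIDI 65); B3 at fret 18 → F5 (MIDI 77).
65 − 77 = -12, so the two pitches are 12 semitones apart.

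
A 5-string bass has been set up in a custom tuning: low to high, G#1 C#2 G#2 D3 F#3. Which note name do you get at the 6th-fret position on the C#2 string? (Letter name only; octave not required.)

G

The open C#2 string plus 6 semitones: C#–D–D#–E–F–F#–G.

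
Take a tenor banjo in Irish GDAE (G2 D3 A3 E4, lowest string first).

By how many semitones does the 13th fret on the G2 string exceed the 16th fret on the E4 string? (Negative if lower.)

G2 at fret 13 → G#3 (MIDI 56); E4 at fret 16 → G#5 (MIDI 80).
56 − 80 = -24, so the two pitches are 24 semitones apart.

-24 semitones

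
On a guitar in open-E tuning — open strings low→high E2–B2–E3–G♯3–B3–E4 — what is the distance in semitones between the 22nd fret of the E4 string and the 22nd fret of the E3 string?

12 semitones

E4 at fret 22 → D6 (MIDI 86); E3 at fret 22 → D5 (MIDI 74).
86 − 74 = 12, so the two pitches are 12 semitones apart, with D6 the higher.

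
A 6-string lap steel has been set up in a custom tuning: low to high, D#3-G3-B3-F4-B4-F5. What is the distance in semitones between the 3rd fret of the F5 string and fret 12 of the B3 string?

9 semitones

F5 at fret 3 → G#5 (MIDI 80); B3 at fret 12 → B4 (MIDI 71).
80 − 71 = 9, so the two pitches are 9 semitones apart, with G#5 the higher.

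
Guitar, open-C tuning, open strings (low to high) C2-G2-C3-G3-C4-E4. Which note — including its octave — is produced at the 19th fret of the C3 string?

G4

Each fret is one semitone, so C3 + 19 = G4.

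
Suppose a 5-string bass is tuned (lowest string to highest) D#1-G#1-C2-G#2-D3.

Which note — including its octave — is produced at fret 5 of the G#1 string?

G#1 is MIDI 32. Adding 5 gives 37, which is C#2.
(Equivalently spelled Db2.)

C#2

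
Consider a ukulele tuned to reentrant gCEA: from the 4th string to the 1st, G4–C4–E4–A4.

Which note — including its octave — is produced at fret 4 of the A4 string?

C#5

Each fret is one semitone, so A4 + 4 = C#5.
(Equivalently spelled Db5.)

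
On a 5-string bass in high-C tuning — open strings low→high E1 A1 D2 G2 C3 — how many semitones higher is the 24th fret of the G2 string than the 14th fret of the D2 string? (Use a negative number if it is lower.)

G2 at fret 24 → G4 (MIDI 67); D2 at fret 14 → E3 (MIDI 52).
67 − 52 = 15, so the two pitches are 15 semitones apart.

15 semitones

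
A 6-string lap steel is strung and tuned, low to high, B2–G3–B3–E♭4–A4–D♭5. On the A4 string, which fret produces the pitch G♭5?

G♭5 is 9 semitones above the open A4 (A–Bb–B–C–Db–D–Eb–E–F–Gb), so it sits at fret 9.

9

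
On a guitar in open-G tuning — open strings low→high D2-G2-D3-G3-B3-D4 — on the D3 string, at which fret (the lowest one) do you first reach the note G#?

From D3, count semitones up the chromatic scale until reaching G#: D–D#–E–F–F#–G–G# — 6 steps.

6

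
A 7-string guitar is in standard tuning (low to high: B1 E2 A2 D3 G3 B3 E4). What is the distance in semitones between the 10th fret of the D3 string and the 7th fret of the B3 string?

6 semitones

D3 at fret 10 → C4 (MIDI 60); B3 at fret 7 → F#4 (MIDI 66).
60 − 66 = -6, so the two pitches are 6 semitones apart, with F#4 the higher.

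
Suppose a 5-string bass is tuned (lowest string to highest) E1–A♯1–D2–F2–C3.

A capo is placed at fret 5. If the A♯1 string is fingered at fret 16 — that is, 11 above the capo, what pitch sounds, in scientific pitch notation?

D3

The capo raises the open A♯1 by 5 semitones to D♯2; fretting 11 more gives A♯1 + 5 + 11 = A♯1 + 16 semitones = D3.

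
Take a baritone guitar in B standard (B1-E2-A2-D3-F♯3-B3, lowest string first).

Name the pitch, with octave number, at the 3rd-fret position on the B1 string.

D2

B1 is MIDI 35. Adding 3 gives 38, which is D2.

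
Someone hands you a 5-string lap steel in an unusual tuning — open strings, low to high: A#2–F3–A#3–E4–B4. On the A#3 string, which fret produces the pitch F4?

F4 is 7 semitones above the open A#3 (A#–B–C–C#–D–D#–E–F), so it sits at fret 7.

7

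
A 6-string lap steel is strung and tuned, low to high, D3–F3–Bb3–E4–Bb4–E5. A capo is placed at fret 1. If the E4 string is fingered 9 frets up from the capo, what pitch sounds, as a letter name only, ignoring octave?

The capo raises the open E4 by 1 semitone to F4; fretting 9 more gives E4 + 1 + 9 = E4 + 10 semitones, landing on D.

D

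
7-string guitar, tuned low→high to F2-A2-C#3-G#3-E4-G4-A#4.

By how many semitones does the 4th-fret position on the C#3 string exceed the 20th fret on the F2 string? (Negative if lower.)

C#3 at fret 4 → F3 (MIDI 53); F2 at fret 20 → C#4 (MIDI 61).
53 − 61 = -8, so the two pitches are 8 semitones apart.

-8 semitones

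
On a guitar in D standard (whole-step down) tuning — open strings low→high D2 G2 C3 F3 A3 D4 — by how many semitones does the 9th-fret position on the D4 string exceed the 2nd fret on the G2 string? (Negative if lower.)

D4 at fret 9 → B4 (MIDI 71); G2 at fret 2 → A2 (MIDI 45).
71 − 45 = 26, so the two pitches are 26 semitones apart.

26 semitones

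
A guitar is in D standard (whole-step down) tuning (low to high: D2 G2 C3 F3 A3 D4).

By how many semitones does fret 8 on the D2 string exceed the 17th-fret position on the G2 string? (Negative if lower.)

-14 semitones

D2 at fret 8 → A♯2 (MIDI 46); G2 at fret 17 → C4 (MIDI 60).
46 − 60 = -14, so the two pitches are 14 semitones apart.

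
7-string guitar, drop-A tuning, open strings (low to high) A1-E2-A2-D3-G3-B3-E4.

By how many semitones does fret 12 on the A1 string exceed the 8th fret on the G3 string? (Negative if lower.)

A1 at fret 12 → A2 (MIDI 45); G3 at fret 8 → D#4 (MIDI 63).
45 − 63 = -18, so the two pitches are 18 semitones apart.

-18 semitones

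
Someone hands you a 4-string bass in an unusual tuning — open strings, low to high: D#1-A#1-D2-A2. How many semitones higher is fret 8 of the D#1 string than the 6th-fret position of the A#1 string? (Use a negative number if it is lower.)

D#1 at fret 8 → B1 (MIDI 35); A#1 at fret 6 → E2 (MIDI 40).
35 − 40 = -5, so the two pitches are 5 semitones apart.

-5 semitones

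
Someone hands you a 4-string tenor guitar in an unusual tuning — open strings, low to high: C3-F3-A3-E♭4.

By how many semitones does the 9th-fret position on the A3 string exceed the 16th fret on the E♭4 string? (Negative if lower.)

-13 semitones

A3 at fret 9 → G♭4 (MIDI 66); E♭4 at fret 16 → G5 (MIDI 79).
66 − 79 = -13, so the two pitches are 13 semitones apart.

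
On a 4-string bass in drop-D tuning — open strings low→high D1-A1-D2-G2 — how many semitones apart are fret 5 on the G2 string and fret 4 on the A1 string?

11 semitones

G2 at fret 5 → C3 (MIDI 48); A1 at fret 4 → C♯2 (MIDI 37).
48 − 37 = 11, so the two pitches are 11 semitones apart, with C3 the higher.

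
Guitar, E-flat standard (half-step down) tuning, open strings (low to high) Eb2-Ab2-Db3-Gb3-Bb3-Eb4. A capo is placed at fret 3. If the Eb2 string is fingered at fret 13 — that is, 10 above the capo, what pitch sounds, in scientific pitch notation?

The capo raises the open Eb2 by 3 semitones to Gb2; fretting 10 more gives Eb2 + 3 + 10 = Eb2 + 13 semitones = E3.

E3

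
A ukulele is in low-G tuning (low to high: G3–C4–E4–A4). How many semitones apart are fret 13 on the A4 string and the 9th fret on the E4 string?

9 semitones

A4 at fret 13 → A♯5 (MIDI 82); E4 at fret 9 → C♯5 (MIDI 73).
82 − 73 = 9, so the two pitches are 9 semitones apart, with A♯5 the higher.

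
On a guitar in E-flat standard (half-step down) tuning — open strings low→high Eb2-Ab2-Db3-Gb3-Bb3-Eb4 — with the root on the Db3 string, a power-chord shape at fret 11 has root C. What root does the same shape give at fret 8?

Moving from fret 11 to fret 8 shifts the root by -3 semitones.
C down 3 semitones is A.

A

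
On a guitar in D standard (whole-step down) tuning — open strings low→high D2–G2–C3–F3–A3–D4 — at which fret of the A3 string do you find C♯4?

4

C♯4 is 4 semitones above the open A3 (A–A#–B–C–C#), so it sits at fret 4.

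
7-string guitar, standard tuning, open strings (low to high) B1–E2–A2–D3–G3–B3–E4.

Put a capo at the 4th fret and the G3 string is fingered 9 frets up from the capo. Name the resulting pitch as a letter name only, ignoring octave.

G#

The capo raises the open G3 by 4 semitones to B3; fretting 9 more gives G3 + 4 + 9 = G3 + 13 semitones, landing on G#.
(Also written Ab.)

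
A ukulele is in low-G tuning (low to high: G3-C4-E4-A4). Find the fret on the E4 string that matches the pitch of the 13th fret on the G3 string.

Fret 13 on G3 is MIDI 55 + 13 = 68 (G#4). On the E4 string (open MIDI 64), that pitch is 68 − 64 = fret 4.

4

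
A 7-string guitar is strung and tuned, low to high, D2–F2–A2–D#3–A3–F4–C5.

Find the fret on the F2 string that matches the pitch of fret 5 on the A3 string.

21

A3 at fret 5 is A3 + 5 semitones = D4.
The open F2 string is 16 semitones below the open A3, so the same pitch on the F2 string lies at fret 5 + 16 = 21.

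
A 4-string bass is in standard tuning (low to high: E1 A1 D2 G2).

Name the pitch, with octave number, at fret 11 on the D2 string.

D2 is MIDI 38. Adding 11 gives 49, which is C♯3.

C♯3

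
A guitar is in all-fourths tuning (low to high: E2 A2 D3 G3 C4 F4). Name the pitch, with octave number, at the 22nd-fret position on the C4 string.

A#5

Each fret is one semitone, so C4 + 22 = A#5.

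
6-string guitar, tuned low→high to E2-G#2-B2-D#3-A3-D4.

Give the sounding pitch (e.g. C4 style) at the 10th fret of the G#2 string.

F#3

The open G#2 string plus 10 semitones: G#–A–A#–B–…–E–F–F#.
The walk passes from B into C once, so the octave number goes from 2 to 3.
(Equivalently spelled Gb3.)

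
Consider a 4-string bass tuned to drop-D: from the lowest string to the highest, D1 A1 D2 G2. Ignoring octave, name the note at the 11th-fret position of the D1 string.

C#

The open D1 string plus 11 semitones: D–D#–E–F–…–B–C–C#.
(Equivalently spelled Db.)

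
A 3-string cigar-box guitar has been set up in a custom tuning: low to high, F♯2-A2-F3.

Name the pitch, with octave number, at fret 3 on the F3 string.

Each fret is one semitone, so F3 + 3 = G♯3.

G♯3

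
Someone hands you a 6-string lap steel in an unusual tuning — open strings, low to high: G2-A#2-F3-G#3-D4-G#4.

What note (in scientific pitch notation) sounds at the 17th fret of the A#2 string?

Each fret is one semitone, so A#2 + 17 = D#4.

D#4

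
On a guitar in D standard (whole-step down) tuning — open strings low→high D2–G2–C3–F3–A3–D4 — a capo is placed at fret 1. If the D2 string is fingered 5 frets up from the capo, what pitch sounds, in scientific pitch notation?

G♯2

The capo raises the open D2 by 1 semitone to D♯2; fretting 5 more gives D2 + 1 + 5 = D2 + 6 semitones = G♯2.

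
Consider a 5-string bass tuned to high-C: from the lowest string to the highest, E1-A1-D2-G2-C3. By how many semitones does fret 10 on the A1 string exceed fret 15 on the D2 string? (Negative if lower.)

A1 at fret 10 → G2 (MIDI 43); D2 at fret 15 → F3 (MIDI 53).
43 − 53 = -10, so the two pitches are 10 semitones apart.

-10 semitones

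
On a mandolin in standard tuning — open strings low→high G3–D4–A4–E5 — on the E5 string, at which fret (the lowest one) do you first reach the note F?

From E5, count semitones up the chromatic scale until reaching F: E–F — 1 step.

1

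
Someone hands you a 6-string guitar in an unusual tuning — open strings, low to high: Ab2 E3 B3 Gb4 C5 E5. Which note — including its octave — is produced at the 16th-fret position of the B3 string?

Eb5

B3 is MIDI 59. Adding 16 gives 75, which is Eb5.
(Equivalently spelled D#5.)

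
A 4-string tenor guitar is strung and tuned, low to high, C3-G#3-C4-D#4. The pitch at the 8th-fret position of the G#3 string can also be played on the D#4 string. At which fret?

1

G#3 at fret 8 is G#3 + 8 semitones = E4.
The open D#4 string is 7 semitones above the open G#3, so the same pitch on the D#4 string lies at fret 8 − 7 = 1.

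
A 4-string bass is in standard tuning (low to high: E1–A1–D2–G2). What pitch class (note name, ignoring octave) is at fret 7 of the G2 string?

D

Each fret is one semitone, so G2 + 7 = D.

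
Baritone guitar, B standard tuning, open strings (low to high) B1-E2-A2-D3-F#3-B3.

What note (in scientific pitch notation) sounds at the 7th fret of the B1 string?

B1 is MIDI 35. Adding 7 gives 42, which is F#2.
(Equivalently spelled Gb2.)

F#2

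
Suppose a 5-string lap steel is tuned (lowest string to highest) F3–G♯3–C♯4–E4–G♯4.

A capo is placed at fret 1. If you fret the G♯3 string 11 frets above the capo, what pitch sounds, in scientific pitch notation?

G♯4

The capo raises the open G♯3 by 1 semitone to A3; fretting 11 more gives G♯3 + 1 + 11 = G♯3 + 12 semitones = G♯4.
(Also written A♭.)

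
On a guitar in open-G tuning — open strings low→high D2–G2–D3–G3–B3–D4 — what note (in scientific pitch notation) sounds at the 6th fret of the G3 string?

Each fret is one semitone, so G3 + 6 = C♯4.
(Equivalently spelled D♭4.)

C♯4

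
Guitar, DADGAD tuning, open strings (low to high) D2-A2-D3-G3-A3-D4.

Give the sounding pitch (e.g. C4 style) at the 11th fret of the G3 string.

F#4

G3 is MIDI 55. Adding 11 gives 66, which is F#4.
(Equivalently spelled Gb4.)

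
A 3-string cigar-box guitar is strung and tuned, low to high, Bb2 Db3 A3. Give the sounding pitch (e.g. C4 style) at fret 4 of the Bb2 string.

Each fret is one semitone, so Bb2 + 4 = D3.

D3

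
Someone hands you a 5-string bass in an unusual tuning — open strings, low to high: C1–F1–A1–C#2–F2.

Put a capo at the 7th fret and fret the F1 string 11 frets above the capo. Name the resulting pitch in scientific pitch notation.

B2

The capo raises the open F1 by 7 semitones to C2; fretting 11 more gives F1 + 7 + 11 = F1 + 18 semitones = B2.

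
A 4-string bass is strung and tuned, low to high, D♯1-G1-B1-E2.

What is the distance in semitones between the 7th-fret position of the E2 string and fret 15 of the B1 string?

3 semitones

E2 at fret 7 → B2 (MIDI 47); B1 at fret 15 → D3 (MIDI 50).
47 − 50 = -3, so the two pitches are 3 semitones apart, with D3 the higher.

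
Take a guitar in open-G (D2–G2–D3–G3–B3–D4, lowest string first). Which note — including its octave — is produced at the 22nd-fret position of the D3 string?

D3 is MIDI 50. Adding 22 gives 72, which is C5.

C5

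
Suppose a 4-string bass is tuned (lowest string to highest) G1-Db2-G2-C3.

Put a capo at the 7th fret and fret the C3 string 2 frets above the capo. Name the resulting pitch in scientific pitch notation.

The capo raises the open C3 by 7 semitones to G3; fretting 2 more gives C3 + 7 + 2 = C3 + 9 semitones = A3.

A3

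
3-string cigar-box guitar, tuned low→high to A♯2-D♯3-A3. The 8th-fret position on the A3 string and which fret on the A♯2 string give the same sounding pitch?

A3 at fret 8 is A3 + 8 semitones = F4.
The open A♯2 string is 11 semitones below the open A3, so the same pitch on the A♯2 string lies at fret 8 + 11 = 19.

19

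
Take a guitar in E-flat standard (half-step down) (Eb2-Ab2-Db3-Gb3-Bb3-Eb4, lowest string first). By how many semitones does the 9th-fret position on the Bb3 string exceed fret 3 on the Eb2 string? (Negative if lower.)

25 semitones

Bb3 at fret 9 → G4 (MIDI 67); Eb2 at fret 3 → Gb2 (MIDI 42).
67 − 42 = 25, so the two pitches are 25 semitones apart.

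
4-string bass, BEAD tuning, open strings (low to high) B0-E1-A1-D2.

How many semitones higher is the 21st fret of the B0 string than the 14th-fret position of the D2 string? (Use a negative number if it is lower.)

-8 semitones

B0 at fret 21 → G♯2 (MIDI 44); D2 at fret 14 → E3 (MIDI 52).
44 − 52 = -8, so the two pitches are 8 semitones apart.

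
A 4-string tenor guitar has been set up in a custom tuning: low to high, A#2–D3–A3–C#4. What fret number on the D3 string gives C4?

C4 is 10 semitones above the open D3 (D–D#–E–F–…–A#–B–C), so it sits at fret 10.

10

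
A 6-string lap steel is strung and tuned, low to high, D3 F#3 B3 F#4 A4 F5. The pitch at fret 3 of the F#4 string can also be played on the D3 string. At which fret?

19

Fret 3 on F#4 is MIDI 66 + 3 = 69 (A4). On the D3 string (open MIDI 50), that pitch is 69 − 50 = fret 19.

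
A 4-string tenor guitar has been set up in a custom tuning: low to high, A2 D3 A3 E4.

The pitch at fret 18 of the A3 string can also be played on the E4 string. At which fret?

A3 at fret 18 is A3 + 18 semitones = E♭5.
The open E4 string is 7 semitones above the open A3, so the same pitch on the E4 string lies at fret 18 − 7 = 11.

11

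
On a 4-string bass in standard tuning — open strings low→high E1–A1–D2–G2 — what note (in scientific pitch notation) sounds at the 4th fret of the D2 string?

F#2

Each fret is one semitone, so D2 + 4 = F#2.
(Equivalently spelled Gb2.)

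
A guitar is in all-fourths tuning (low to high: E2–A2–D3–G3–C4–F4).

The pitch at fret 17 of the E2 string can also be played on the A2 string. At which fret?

12

Fret 17 on E2 is MIDI 40 + 17 = 57 (A3). On the A2 string (open MIDI 45), that pitch is 57 − 45 = fret 12.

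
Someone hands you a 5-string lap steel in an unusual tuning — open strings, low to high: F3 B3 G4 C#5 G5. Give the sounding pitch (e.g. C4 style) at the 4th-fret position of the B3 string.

B3 is MIDI 59. Adding 4 gives 63, which is D#4.
(Equivalently spelled Eb4.)

D#4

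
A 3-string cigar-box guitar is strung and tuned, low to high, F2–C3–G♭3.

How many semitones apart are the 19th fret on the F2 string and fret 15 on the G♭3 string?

9 semitones

F2 at fret 19 → C4 (MIDI 60); G♭3 at fret 15 → A4 (MIDI 69).
60 − 69 = -9, so the two pitches are 9 semitones apart, with A4 the higher.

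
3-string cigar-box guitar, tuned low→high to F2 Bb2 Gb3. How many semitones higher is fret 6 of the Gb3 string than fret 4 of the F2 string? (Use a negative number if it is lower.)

15 semitones

Gb3 at fret 6 → C4 (MIDI 60); F2 at fret 4 → A2 (MIDI 45).
60 − 45 = 15, so the two pitches are 15 semitones apart.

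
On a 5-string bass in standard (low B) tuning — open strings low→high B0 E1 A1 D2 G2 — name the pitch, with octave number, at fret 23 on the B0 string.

A#2

The open B0 string plus 23 semitones: B–C–C#–D–…–G#–A–A#.
The walk passes from B into C 2 times, so the octave number goes from 0 to 2.
(Equivalently spelled Bb2.)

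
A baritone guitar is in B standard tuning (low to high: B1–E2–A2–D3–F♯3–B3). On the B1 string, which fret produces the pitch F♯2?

7

F♯2 is 7 semitones above the open B1 (B–C–C#–D–D#–E–F–F#), so it sits at fret 7.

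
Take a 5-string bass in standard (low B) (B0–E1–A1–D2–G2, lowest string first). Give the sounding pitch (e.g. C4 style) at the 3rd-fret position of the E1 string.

G1

E1 is MIDI 28. Adding 3 gives 31, which is G1.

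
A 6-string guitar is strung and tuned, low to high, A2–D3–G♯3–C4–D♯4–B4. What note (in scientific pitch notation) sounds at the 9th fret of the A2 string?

F♯3

The open A2 string plus 9 semitones: A–A#–B–C–C#–D–D#–E–F–F#.
The walk passes from B into C once, so the octave number goes from 2 to 3.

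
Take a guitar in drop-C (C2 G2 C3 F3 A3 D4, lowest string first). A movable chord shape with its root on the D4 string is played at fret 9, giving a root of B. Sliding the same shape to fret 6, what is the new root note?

Moving from fret 9 to fret 6 shifts the root by -3 semitones.
B down 3 semitones is G#.

G#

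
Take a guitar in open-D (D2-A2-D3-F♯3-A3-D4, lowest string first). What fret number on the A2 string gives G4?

22

G4 is 22 semitones above the open A2 (A–A#–B–C–…–F–F#–G), so it sits at fret 22.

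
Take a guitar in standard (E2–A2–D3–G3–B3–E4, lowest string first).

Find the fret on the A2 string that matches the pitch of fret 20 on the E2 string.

E2 at fret 20 is E2 + 20 semitones = C4.
The open A2 string is 5 semitones above the open E2, so the same pitch on the A2 string lies at fret 20 − 5 = 15.

15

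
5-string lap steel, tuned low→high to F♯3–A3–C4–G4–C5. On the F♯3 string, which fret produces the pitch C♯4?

C♯4 is 7 semitones above the open F♯3 (F#–G–G#–A–A#–B–C–C#), so it sits at fret 7.

7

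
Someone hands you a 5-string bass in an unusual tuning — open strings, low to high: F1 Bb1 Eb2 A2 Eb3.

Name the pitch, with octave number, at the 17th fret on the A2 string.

A2 is MIDI 45. Adding 17 gives 62, which is D4.

D4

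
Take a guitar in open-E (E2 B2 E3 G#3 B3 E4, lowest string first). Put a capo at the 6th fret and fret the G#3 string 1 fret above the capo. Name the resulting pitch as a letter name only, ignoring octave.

D#

The capo raises the open G#3 by 6 semitones to D4; fretting 1 more gives G#3 + 6 + 1 = G#3 + 7 semitones, landing on D#.
(Also written Eb.)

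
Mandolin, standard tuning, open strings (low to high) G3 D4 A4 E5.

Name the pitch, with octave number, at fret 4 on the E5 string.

G♯5

The open E5 string plus 4 semitones: E–F–F#–G–G#.
No B→C boundary is crossed, so the octave stays at 5.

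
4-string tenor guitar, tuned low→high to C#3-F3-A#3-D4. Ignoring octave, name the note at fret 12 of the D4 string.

Each fret is one semitone, so D4 + 12 = D.

D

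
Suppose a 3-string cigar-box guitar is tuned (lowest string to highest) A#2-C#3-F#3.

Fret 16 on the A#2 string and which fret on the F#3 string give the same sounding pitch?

A#2 at fret 16 is A#2 + 16 semitones = D4.
The open F#3 string is 8 semitones above the open A#2, so the same pitch on the F#3 string lies at fret 16 − 8 = 8.

8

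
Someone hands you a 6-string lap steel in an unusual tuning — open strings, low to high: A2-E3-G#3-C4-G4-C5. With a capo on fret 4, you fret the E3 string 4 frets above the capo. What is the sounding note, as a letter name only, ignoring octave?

C

The capo raises the open E3 by 4 semitones to G#3; fretting 4 more gives E3 + 4 + 4 = E3 + 8 semitones, landing on C.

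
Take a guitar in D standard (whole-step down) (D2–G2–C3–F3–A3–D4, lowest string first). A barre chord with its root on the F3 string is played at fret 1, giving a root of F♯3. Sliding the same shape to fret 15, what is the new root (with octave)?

G♯4

Moving from fret 1 to fret 15 shifts the root by 14 semitones.
F♯3 up 14 semitones is G♯4.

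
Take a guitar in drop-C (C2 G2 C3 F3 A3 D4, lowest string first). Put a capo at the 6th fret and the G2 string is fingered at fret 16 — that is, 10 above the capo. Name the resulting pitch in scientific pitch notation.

B3

The capo raises the open G2 by 6 semitones to C#3; fretting 10 more gives G2 + 6 + 10 = G2 + 16 semitones = B3.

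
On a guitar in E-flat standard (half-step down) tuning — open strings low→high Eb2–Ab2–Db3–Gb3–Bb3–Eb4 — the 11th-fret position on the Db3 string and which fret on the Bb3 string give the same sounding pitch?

2

Db3 at fret 11 is Db3 + 11 semitones = C4.
The open Bb3 string is 9 semitones above the open Db3, so the same pitch on the Bb3 string lies at fret 11 − 9 = 2.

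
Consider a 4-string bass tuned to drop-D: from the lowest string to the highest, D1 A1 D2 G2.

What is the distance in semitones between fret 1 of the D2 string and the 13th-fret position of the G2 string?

17 semitones

D2 at fret 1 → D#2 (MIDI 39); G2 at fret 13 → G#3 (MIDI 56).
39 − 56 = -17, so the two pitches are 17 semitones apart, with G#3 the higher.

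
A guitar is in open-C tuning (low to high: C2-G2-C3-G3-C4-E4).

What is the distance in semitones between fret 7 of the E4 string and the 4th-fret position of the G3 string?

12 semitones

E4 at fret 7 → B4 (MIDI 71); G3 at fret 4 → B3 (MIDI 59).
71 − 59 = 12, so the two pitches are 12 semitones apart, with B4 the higher.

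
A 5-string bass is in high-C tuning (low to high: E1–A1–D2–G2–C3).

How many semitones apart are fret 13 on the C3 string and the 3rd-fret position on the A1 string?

C3 at fret 13 → C♯4 (MIDI 61); A1 at fret 3 → C2 (MIDI 36).
61 − 36 = 25, so the two pitches are 25 semitones apart, with C♯4 the higher.

25 semitones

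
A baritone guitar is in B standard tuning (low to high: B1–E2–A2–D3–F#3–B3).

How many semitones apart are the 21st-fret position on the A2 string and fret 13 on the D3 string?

A2 at fret 21 → F#4 (MIDI 66); D3 at fret 13 → D#4 (MIDI 63).
66 − 63 = 3, so the two pitches are 3 semitones apart, with F#4 the higher.

3 semitones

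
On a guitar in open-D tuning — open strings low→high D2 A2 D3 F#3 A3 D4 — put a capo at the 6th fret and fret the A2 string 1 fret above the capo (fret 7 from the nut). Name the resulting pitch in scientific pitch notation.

E3

The capo raises the open A2 by 6 semitones to D#3; fretting 1 more gives A2 + 6 + 1 = A2 + 7 semitones = E3.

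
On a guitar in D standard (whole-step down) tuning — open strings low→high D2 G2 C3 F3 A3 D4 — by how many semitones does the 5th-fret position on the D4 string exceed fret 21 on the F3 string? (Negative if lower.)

D4 at fret 5 → G4 (MIDI 67); F3 at fret 21 → D5 (MIDI 74).
67 − 74 = -7, so the two pitches are 7 semitones apart.

-7 semitones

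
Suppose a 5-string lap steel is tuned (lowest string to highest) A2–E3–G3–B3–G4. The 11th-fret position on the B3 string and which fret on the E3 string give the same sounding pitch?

18

Fret 11 on B3 is MIDI 59 + 11 = 70 (A♯4). On the E3 string (open MIDI 52), that pitch is 70 − 52 = fret 18.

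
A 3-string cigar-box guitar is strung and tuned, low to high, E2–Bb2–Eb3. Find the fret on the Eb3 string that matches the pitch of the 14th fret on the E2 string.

3

E2 at fret 14 is E2 + 14 semitones = Gb3.
The open Eb3 string is 11 semitones above the open E2, so the same pitch on the Eb3 string lies at fret 14 − 11 = 3.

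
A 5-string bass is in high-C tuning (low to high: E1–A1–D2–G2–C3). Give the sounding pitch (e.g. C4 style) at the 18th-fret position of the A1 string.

D#3

A1 is MIDI 33. Adding 18 gives 51, which is D#3.
(Equivalently spelled Eb3.)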